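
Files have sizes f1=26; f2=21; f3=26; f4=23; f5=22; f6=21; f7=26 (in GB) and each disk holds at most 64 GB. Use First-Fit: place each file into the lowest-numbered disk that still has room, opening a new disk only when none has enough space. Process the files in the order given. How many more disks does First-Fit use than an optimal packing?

1

First-Fit: [26,21] [26,23] [22,21] [26] → 4 disks.
Total size 165 GB; any packing needs at least ⌈165/64⌉ = 3 disks.
An optimal packing achieves that bound: [26,26] [26,23] [22,21,21] → 3 disks.
Excess: 4 − 3 = 1.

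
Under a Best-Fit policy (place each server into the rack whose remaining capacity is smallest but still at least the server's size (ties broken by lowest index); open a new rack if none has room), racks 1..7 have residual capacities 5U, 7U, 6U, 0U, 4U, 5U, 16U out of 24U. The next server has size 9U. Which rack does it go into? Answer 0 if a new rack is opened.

7

Racks with room: rack 7 (16U).
Tightest fit is rack 7 with 16U free.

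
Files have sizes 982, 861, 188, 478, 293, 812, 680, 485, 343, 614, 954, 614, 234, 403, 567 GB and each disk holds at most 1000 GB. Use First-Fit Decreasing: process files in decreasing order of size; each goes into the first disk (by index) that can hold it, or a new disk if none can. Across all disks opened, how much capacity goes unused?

Sorted descending: 982, 954, 861, 812, 680, 614, 614, 567, 485, 478, 403, 343, 293, 234, 188.
disk 1: place 982 GB, 18 GB left
disk 2: place 954 GB, 46 GB left
disk 3: place 861 GB, 139 GB left
disk 4: place 812 GB, 188 GB left
disk 5: place 680 GB, 320 GB left
disk 6: place 614 GB, 386 GB left
disk 7: place 614 GB, 386 GB left
disk 8: place 567 GB, 433 GB left
disk 9: place 485 GB, 515 GB left
disk 9: place 478 GB, 37 GB left
disk 8: place 403 GB, 30 GB left
disk 6: place 343 GB, 43 GB left
disk 5: place 293 GB, 27 GB left
disk 7: place 234 GB, 152 GB left
disk 4: place 188 GB, 0 GB left
9 disks × 1000 GB = 9000 GB; used 8508 GB; unused 492 GB.

492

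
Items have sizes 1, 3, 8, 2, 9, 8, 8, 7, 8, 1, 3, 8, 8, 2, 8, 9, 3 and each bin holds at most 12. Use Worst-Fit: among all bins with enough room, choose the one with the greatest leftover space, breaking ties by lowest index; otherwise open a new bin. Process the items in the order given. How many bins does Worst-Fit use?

10

bin 1: place 1, 11 left
bin 1: place 3, 8 left
bin 1: place 8, 0 left
bin 2: place 2, 10 left
bin 2: place 9, 1 left
bin 3: place 8, 4 left
bin 4: place 8, 4 left
bin 5: place 7, 5 left
bin 6: place 8, 4 left
bin 5: place 1, 4 left
bin 3: place 3, 1 left
bin 7: place 8, 4 left
bin 8: place 8, 4 left
bin 4: place 2, 2 left
bin 9: place 8, 4 left
bin 10: place 9, 3 left
bin 5: place 3, 1 left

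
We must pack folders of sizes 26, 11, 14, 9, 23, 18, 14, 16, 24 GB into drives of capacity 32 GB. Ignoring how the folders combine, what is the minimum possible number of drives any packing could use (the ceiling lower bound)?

Total size = 26 + 11 + 14 + 9 + 23 + 18 + 14 + 16 + 24 = 155 GB.
⌈155 / 32⌉ = 5.

5 drives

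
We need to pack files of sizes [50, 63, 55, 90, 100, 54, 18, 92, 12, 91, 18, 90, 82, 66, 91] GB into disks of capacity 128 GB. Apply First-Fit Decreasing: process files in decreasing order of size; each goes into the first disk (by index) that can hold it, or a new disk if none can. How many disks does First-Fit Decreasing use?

10

Sorted descending: 100, 92, 91, 91, 90, 90, 82, 66, 63, 55, 54, 50, 18, 18, 12.
100 GB → disk 1 (remaining 28 GB)
92 GB → disk 2 (remaining 36 GB)
91 GB → disk 3 (remaining 37 GB)
91 GB → disk 4 (remaining 37 GB)
90 GB → disk 5 (remaining 38 GB)
90 GB → disk 6 (remaining 38 GB)
82 GB → disk 7 (remaining 46 GB)
66 GB → disk 8 (remaining 62 GB)
63 GB → disk 9 (remaining 65 GB)
55 GB → disk 8 (remaining 7 GB)
54 GB → disk 9 (remaining 11 GB)
50 GB → disk 10 (remaining 78 GB)
18 GB → disk 1 (remaining 10 GB)
18 GB → disk 2 (remaining 18 GB)
12 GB → disk 2 (remaining 6 GB)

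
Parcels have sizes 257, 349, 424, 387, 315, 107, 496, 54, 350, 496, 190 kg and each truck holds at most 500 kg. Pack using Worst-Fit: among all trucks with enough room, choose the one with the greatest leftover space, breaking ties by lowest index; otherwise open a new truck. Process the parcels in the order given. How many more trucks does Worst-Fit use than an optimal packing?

1

Worst-Fit: [257,107] [349] [424] [387] [315,54] [496] [350] [496] [190] → 9 trucks.
8 parcels exceed 250 kg (half the capacity), and no two of those can share a truck, so at least 8 trucks are needed.
An optimal packing achieves that bound: [496] [496] [424,54] [387,107] [350] [349] [315] [257,190] → 8 trucks.
Excess: 9 − 8 = 1.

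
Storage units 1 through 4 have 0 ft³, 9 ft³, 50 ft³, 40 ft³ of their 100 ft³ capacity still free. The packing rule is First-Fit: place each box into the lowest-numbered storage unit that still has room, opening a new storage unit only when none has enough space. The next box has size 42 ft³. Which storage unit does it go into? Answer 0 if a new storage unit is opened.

Storage units with room: storage unit 3 (50 ft³).
The first with room is storage unit 3.

3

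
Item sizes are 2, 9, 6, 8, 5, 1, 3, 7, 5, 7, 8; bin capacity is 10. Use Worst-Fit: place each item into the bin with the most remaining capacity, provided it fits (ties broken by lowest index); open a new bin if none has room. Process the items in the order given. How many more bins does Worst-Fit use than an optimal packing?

1

Worst-Fit: [2,6] [9] [8] [5,1,3] [7] [5] [7] [8] → 8 bins.
Total size 61; any packing needs at least ⌈61/10⌉ = 7 bins.
An optimal packing achieves that bound: [9,1] [8,2] [8] [7,3] [7] [6] [5,5] → 7 bins.
Excess: 8 − 7 = 1.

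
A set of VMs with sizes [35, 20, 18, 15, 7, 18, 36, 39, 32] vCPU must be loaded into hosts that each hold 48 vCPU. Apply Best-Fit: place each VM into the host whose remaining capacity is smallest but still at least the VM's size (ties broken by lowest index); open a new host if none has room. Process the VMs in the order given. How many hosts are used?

Put 35 vCPU in host 1; 13 vCPU remain.
Put 20 vCPU in host 2; 28 vCPU remain.
Put 18 vCPU in host 2; 10 vCPU remain.
Put 15 vCPU in host 3; 33 vCPU remain.
Put 7 vCPU in host 2; 3 vCPU remain.
Put 18 vCPU in host 3; 15 vCPU remain.
Put 36 vCPU in host 4; 12 vCPU remain.
Put 39 vCPU in host 5; 9 vCPU remain.
Put 32 vCPU in host 6; 16 vCPU remain.
Final hosts: [35] [20,18,7] [15,18] [36] [39] [32].

6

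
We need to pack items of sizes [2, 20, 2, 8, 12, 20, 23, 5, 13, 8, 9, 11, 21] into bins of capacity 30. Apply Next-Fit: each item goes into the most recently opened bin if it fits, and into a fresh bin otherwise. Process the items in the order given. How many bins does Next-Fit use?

Put 2 in bin 1; 28 remain.
Put 20 in bin 1; 8 remain.
Put 2 in bin 1; 6 remain.
Put 8 in bin 2; 22 remain.
Put 12 in bin 2; 10 remain.
Put 20 in bin 3; 10 remain.
Put 23 in bin 4; 7 remain.
Put 5 in bin 4; 2 remain.
Put 13 in bin 5; 17 remain.
Put 8 in bin 5; 9 remain.
Put 9 in bin 5; 0 remain.
Put 11 in bin 6; 19 remain.
Put 21 in bin 7; 9 remain.

7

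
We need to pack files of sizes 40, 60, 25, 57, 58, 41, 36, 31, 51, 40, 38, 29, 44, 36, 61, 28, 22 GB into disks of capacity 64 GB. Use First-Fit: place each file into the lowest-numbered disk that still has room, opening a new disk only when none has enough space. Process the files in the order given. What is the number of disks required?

13 disks

disk 1: place 40 GB, 24 GB left
disk 2: place 60 GB, 4 GB left
disk 3: place 25 GB, 39 GB left
disk 4: place 57 GB, 7 GB left
disk 5: place 58 GB, 6 GB left
disk 6: place 41 GB, 23 GB left
disk 3: place 36 GB, 3 GB left
disk 7: place 31 GB, 33 GB left
disk 8: place 51 GB, 13 GB left
disk 9: place 40 GB, 24 GB left
disk 10: place 38 GB, 26 GB left
disk 7: place 29 GB, 4 GB left
disk 11: place 44 GB, 20 GB left
disk 12: place 36 GB, 28 GB left
disk 13: place 61 GB, 3 GB left
disk 12: place 28 GB, 0 GB left
disk 1: place 22 GB, 2 GB left
Final disks: [40,22] [60] [25,36] [57] [58] [41] [31,29] [51] [40] [38] [44] [36,28] [61].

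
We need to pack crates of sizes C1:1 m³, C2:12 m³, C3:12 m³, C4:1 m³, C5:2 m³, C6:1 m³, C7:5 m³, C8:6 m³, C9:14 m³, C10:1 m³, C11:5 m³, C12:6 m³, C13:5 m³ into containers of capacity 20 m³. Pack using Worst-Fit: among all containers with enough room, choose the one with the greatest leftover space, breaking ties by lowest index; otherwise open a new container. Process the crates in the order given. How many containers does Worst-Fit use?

C1 (1 m³) → container 1 (remaining 19 m³)
C2 (12 m³) → container 1 (remaining 7 m³)
C3 (12 m³) → container 2 (remaining 8 m³)
C4 (1 m³) → container 2 (remaining 7 m³)
C5 (2 m³) → container 1 (remaining 5 m³)
C6 (1 m³) → container 2 (remaining 6 m³)
C7 (5 m³) → container 2 (remaining 1 m³)
C8 (6 m³) → container 3 (remaining 14 m³)
C9 (14 m³) → container 3 (remaining 0 m³)
C10 (1 m³) → container 1 (remaining 4 m³)
C11 (5 m³) → container 4 (remaining 15 m³)
C12 (6 m³) → container 4 (remaining 9 m³)
C13 (5 m³) → container 4 (remaining 4 m³)

4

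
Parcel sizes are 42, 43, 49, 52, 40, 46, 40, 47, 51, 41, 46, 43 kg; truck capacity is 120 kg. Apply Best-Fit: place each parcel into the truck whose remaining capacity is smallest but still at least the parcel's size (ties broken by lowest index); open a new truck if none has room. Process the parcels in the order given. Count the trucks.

42 kg → truck 1 (remaining 78 kg)
43 kg → truck 1 (remaining 35 kg)
49 kg → truck 2 (remaining 71 kg)
52 kg → truck 2 (remaining 19 kg)
40 kg → truck 3 (remaining 80 kg)
46 kg → truck 3 (remaining 34 kg)
40 kg → truck 4 (remaining 80 kg)
47 kg → truck 4 (remaining 33 kg)
51 kg → truck 5 (remaining 69 kg)
41 kg → truck 5 (remaining 28 kg)
46 kg → truck 6 (remaining 74 kg)
43 kg → truck 6 (remaining 31 kg)

6 trucks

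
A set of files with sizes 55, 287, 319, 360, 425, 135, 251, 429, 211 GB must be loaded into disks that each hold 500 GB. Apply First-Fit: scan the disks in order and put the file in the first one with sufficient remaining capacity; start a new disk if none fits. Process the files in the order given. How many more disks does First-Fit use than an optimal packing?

0

First-Fit: [55,287,135] [319] [360] [425] [251,211] [429] → 6 disks.
6 files exceed 250 GB (half the capacity), and no two of those can share a disk, so at least 6 disks are needed.
So 6 is already optimal.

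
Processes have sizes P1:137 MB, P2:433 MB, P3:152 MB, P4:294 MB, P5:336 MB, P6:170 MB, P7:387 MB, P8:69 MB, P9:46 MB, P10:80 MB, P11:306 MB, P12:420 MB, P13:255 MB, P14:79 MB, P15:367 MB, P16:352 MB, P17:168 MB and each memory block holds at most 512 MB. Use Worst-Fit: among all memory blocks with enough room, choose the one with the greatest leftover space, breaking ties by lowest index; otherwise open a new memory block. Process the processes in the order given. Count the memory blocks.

memory block 1: place P1 (137 MB), 375 MB left
memory block 2: place P2 (433 MB), 79 MB left
memory block 1: place P3 (152 MB), 223 MB left
memory block 3: place P4 (294 MB), 218 MB left
memory block 4: place P5 (336 MB), 176 MB left
memory block 1: place P6 (170 MB), 53 MB left
memory block 5: place P7 (387 MB), 125 MB left
memory block 3: place P8 (69 MB), 149 MB left
memory block 4: place P9 (46 MB), 130 MB left
memory block 3: place P10 (80 MB), 69 MB left
memory block 6: place P11 (306 MB), 206 MB left
memory block 7: place P12 (420 MB), 92 MB left
memory block 8: place P13 (255 MB), 257 MB left
memory block 8: place P14 (79 MB), 178 MB left
memory block 9: place P15 (367 MB), 145 MB left
memory block 10: place P16 (352 MB), 160 MB left
memory block 6: place P17 (168 MB), 38 MB left
Final memory blocks: [137,152,170] [433] [294,69,80] [336,46] [387] [306,168] [420] [255,79] [367] [352].

10 memory blocks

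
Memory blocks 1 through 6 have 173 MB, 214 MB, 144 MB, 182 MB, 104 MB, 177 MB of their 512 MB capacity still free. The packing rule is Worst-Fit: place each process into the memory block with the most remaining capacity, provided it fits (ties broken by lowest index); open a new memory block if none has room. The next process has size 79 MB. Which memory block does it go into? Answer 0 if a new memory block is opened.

2

Memory blocks with room: memory block 1 (173 MB), memory block 2 (214 MB), memory block 3 (144 MB), memory block 4 (182 MB), memory block 5 (104 MB), memory block 6 (177 MB).
Most room is memory block 2 with 214 MB free.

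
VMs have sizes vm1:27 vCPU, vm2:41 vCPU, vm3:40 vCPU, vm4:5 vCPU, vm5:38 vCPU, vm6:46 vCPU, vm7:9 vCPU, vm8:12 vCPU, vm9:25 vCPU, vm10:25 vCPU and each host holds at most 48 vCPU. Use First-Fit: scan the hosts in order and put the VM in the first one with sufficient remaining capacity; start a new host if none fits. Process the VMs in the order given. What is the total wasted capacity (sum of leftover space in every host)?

68

vm1 (27 vCPU) → host 1 (remaining 21 vCPU)
vm2 (41 vCPU) → host 2 (remaining 7 vCPU)
vm3 (40 vCPU) → host 3 (remaining 8 vCPU)
vm4 (5 vCPU) → host 1 (remaining 16 vCPU)
vm5 (38 vCPU) → host 4 (remaining 10 vCPU)
vm6 (46 vCPU) → host 5 (remaining 2 vCPU)
vm7 (9 vCPU) → host 1 (remaining 7 vCPU)
vm8 (12 vCPU) → host 6 (remaining 36 vCPU)
vm9 (25 vCPU) → host 6 (remaining 11 vCPU)
vm10 (25 vCPU) → host 7 (remaining 23 vCPU)
7 hosts × 48 vCPU = 336 vCPU; used 268 vCPU; unused 68 vCPU.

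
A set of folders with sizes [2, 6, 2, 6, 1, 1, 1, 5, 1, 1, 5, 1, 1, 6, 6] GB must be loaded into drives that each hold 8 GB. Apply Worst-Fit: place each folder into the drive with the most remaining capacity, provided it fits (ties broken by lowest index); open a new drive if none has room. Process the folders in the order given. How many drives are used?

Put 2 GB in drive 1; 6 GB remain.
Put 6 GB in drive 1; 0 GB remain.
Put 2 GB in drive 2; 6 GB remain.
Put 6 GB in drive 2; 0 GB remain.
Put 1 GB in drive 3; 7 GB remain.
Put 1 GB in drive 3; 6 GB remain.
Put 1 GB in drive 3; 5 GB remain.
Put 5 GB in drive 3; 0 GB remain.
Put 1 GB in drive 4; 7 GB remain.
Put 1 GB in drive 4; 6 GB remain.
Put 5 GB in drive 4; 1 GB remain.
Put 1 GB in drive 4; 0 GB remain.
Put 1 GB in drive 5; 7 GB remain.
Put 6 GB in drive 5; 1 GB remain.
Put 6 GB in drive 6; 2 GB remain.
Final drives: [2,6] [2,6] [1,1,1,5] [1,1,5,1] [1,6] [6].

6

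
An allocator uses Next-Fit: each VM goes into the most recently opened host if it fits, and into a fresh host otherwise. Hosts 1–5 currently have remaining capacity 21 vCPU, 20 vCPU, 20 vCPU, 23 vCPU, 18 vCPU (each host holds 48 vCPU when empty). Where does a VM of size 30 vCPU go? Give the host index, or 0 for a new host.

0

Next-Fit only looks at host 5, which has 18 vCPU free.
30 vCPU does not fit, so a new host is opened.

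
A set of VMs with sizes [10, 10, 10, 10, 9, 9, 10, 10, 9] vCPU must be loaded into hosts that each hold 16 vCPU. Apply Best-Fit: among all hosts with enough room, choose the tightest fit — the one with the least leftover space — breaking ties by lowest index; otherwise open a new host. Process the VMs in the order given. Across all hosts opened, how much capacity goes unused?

Put 10 vCPU in host 1; 6 vCPU remain.
Put 10 vCPU in host 2; 6 vCPU remain.
Put 10 vCPU in host 3; 6 vCPU remain.
Put 10 vCPU in host 4; 6 vCPU remain.
Put 9 vCPU in host 5; 7 vCPU remain.
Put 9 vCPU in host 6; 7 vCPU remain.
Put 10 vCPU in host 7; 6 vCPU remain.
Put 10 vCPU in host 8; 6 vCPU remain.
Put 9 vCPU in host 9; 7 vCPU remain.
9 hosts × 16 vCPU = 144 vCPU; used 87 vCPU; unused 57 vCPU.

57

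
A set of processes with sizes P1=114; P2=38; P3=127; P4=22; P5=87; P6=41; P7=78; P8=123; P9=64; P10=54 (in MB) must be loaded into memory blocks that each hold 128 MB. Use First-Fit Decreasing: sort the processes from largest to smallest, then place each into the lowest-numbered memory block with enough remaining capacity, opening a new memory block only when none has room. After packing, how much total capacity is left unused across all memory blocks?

Sorted descending: 127, 123, 114, 87, 78, 64, 54, 41, 38, 22.
Put 127 MB in memory block 1; 1 MB remain.
Put 123 MB in memory block 2; 5 MB remain.
Put 114 MB in memory block 3; 14 MB remain.
Put 87 MB in memory block 4; 41 MB remain.
Put 78 MB in memory block 5; 50 MB remain.
Put 64 MB in memory block 6; 64 MB remain.
Put 54 MB in memory block 6; 10 MB remain.
Put 41 MB in memory block 4; 0 MB remain.
Put 38 MB in memory block 5; 12 MB remain.
Put 22 MB in memory block 7; 106 MB remain.
7 memory blocks × 128 MB = 896 MB; used 748 MB; unused 148 MB.

148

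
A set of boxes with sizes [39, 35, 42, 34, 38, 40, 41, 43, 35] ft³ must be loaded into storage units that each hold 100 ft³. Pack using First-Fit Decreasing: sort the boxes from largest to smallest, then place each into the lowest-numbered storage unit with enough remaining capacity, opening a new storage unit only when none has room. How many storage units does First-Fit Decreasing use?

5

Sorted descending: 43, 42, 41, 40, 39, 38, 35, 35, 34.
storage unit 1: place 43 ft³, 57 ft³ left
storage unit 1: place 42 ft³, 15 ft³ left
storage unit 2: place 41 ft³, 59 ft³ left
storage unit 2: place 40 ft³, 19 ft³ left
storage unit 3: place 39 ft³, 61 ft³ left
storage unit 3: place 38 ft³, 23 ft³ left
storage unit 4: place 35 ft³, 65 ft³ left
storage unit 4: place 35 ft³, 30 ft³ left
storage unit 5: place 34 ft³, 66 ft³ left
Final storage units: [43,42] [41,40] [39,38] [35,35] [34].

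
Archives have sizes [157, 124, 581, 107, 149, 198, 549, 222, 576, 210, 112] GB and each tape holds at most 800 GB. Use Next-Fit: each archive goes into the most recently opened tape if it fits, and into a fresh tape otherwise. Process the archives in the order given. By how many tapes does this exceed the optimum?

2

Next-Fit: [157,124] [581,107] [149,198] [549,222] [576,210] [112] → 6 tapes.
Total size 2985 GB; any packing needs at least ⌈2985/800⌉ = 4 tapes.
An optimal packing achieves that bound: [581,210] [576,222] [549,198] [157,149,124,112,107] → 4 tapes.
Excess: 6 − 4 = 2.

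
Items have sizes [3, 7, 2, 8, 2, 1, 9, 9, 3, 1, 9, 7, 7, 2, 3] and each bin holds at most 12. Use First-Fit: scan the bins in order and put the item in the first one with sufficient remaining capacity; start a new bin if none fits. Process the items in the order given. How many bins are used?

3 → bin 1 (remaining 9)
7 → bin 1 (remaining 2)
2 → bin 1 (remaining 0)
8 → bin 2 (remaining 4)
2 → bin 2 (remaining 2)
1 → bin 2 (remaining 1)
9 → bin 3 (remaining 3)
9 → bin 4 (remaining 3)
3 → bin 3 (remaining 0)
1 → bin 2 (remaining 0)
9 → bin 5 (remaining 3)
7 → bin 6 (remaining 5)
7 → bin 7 (remaining 5)
2 → bin 4 (remaining 1)
3 → bin 5 (remaining 0)
Final bins: [3,7,2] [8,2,1,1] [9,3] [9,2] [9,3] [7] [7].

7 bins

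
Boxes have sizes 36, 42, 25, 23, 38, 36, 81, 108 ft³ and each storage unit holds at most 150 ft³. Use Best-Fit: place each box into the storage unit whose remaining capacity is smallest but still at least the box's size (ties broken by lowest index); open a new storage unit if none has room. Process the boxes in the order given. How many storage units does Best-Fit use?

Put 36 ft³ in storage unit 1; 114 ft³ remain.
Put 42 ft³ in storage unit 1; 72 ft³ remain.
Put 25 ft³ in storage unit 1; 47 ft³ remain.
Put 23 ft³ in storage unit 1; 24 ft³ remain.
Put 38 ft³ in storage unit 2; 112 ft³ remain.
Put 36 ft³ in storage unit 2; 76 ft³ remain.
Put 81 ft³ in storage unit 3; 69 ft³ remain.
Put 108 ft³ in storage unit 4; 42 ft³ remain.

4 storage units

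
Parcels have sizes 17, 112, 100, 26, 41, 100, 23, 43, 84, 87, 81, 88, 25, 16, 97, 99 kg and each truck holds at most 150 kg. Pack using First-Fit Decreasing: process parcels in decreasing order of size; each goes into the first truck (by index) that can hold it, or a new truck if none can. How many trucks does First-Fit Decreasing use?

9

Sorted descending: 112, 100, 100, 99, 97, 88, 87, 84, 81, 43, 41, 26, 25, 23, 17, 16.
112 kg → truck 1 (remaining 38 kg)
100 kg → truck 2 (remaining 50 kg)
100 kg → truck 3 (remaining 50 kg)
99 kg → truck 4 (remaining 51 kg)
97 kg → truck 5 (remaining 53 kg)
88 kg → truck 6 (remaining 62 kg)
87 kg → truck 7 (remaining 63 kg)
84 kg → truck 8 (remaining 66 kg)
81 kg → truck 9 (remaining 69 kg)
43 kg → truck 2 (remaining 7 kg)
41 kg → truck 3 (remaining 9 kg)
26 kg → truck 1 (remaining 12 kg)
25 kg → truck 4 (remaining 26 kg)
23 kg → truck 4 (remaining 3 kg)
17 kg → truck 5 (remaining 36 kg)
16 kg → truck 5 (remaining 20 kg)
Final trucks: [112,26] [100,43] [100,41] [99,25,23] [97,17,16] [88] [87] [84] [81].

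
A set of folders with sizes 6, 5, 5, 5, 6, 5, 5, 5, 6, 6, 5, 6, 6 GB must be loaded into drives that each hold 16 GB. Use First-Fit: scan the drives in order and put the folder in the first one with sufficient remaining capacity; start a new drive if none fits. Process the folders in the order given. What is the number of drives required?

5

drive 1: place 6 GB, 10 GB left
drive 1: place 5 GB, 5 GB left
drive 1: place 5 GB, 0 GB left
drive 2: place 5 GB, 11 GB left
drive 2: place 6 GB, 5 GB left
drive 2: place 5 GB, 0 GB left
drive 3: place 5 GB, 11 GB left
drive 3: place 5 GB, 6 GB left
drive 3: place 6 GB, 0 GB left
drive 4: place 6 GB, 10 GB left
drive 4: place 5 GB, 5 GB left
drive 5: place 6 GB, 10 GB left
drive 5: place 6 GB, 4 GB left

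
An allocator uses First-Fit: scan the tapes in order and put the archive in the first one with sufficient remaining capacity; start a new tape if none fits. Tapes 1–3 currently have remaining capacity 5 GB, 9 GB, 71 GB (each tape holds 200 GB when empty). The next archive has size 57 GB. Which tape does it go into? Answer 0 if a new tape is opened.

Tapes with room: tape 3 (71 GB).
The first with room is tape 3.

3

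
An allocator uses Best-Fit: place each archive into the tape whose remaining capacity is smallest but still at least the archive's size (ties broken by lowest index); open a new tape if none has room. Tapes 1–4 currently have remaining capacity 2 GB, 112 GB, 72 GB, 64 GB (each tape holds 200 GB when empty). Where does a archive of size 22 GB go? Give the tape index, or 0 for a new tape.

4

Tapes with room: tape 2 (112 GB), tape 3 (72 GB), tape 4 (64 GB).
Tightest fit is tape 4 with 64 GB free.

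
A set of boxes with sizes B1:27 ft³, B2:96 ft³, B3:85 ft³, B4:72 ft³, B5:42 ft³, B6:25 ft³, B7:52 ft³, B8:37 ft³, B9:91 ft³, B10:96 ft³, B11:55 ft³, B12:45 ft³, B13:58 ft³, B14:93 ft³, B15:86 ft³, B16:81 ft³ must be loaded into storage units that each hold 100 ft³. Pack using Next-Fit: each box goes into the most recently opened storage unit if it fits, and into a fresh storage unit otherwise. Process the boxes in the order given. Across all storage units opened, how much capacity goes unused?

259

B1 (27 ft³) → storage unit 1 (remaining 73 ft³)
B2 (96 ft³) → storage unit 2 (remaining 4 ft³)
B3 (85 ft³) → storage unit 3 (remaining 15 ft³)
B4 (72 ft³) → storage unit 4 (remaining 28 ft³)
B5 (42 ft³) → storage unit 5 (remaining 58 ft³)
B6 (25 ft³) → storage unit 5 (remaining 33 ft³)
B7 (52 ft³) → storage unit 6 (remaining 48 ft³)
B8 (37 ft³) → storage unit 6 (remaining 11 ft³)
B9 (91 ft³) → storage unit 7 (remaining 9 ft³)
B10 (96 ft³) → storage unit 8 (remaining 4 ft³)
B11 (55 ft³) → storage unit 9 (remaining 45 ft³)
B12 (45 ft³) → storage unit 9 (remaining 0 ft³)
B13 (58 ft³) → storage unit 10 (remaining 42 ft³)
B14 (93 ft³) → storage unit 11 (remaining 7 ft³)
B15 (86 ft³) → storage unit 12 (remaining 14 ft³)
B16 (81 ft³) → storage unit 13 (remaining 19 ft³)
13 storage units × 100 ft³ = 1300 ft³; used 1041 ft³; unused 259 ft³.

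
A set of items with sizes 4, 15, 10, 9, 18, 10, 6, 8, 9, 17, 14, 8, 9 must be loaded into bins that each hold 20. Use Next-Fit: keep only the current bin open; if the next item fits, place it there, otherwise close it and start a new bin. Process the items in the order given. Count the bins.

4 → bin 1 (remaining 16)
15 → bin 1 (remaining 1)
10 → bin 2 (remaining 10)
9 → bin 2 (remaining 1)
18 → bin 3 (remaining 2)
10 → bin 4 (remaining 10)
6 → bin 4 (remaining 4)
8 → bin 5 (remaining 12)
9 → bin 5 (remaining 3)
17 → bin 6 (remaining 3)
14 → bin 7 (remaining 6)
8 → bin 8 (remaining 12)
9 → bin 8 (remaining 3)

8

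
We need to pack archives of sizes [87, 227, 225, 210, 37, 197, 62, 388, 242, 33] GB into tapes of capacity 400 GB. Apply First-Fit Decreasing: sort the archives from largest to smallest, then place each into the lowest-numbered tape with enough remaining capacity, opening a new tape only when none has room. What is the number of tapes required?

Sorted descending: 388, 242, 227, 225, 210, 197, 87, 62, 37, 33.
388 GB → tape 1 (remaining 12 GB)
242 GB → tape 2 (remaining 158 GB)
227 GB → tape 3 (remaining 173 GB)
225 GB → tape 4 (remaining 175 GB)
210 GB → tape 5 (remaining 190 GB)
197 GB → tape 6 (remaining 203 GB)
87 GB → tape 2 (remaining 71 GB)
62 GB → tape 2 (remaining 9 GB)
37 GB → tape 3 (remaining 136 GB)
33 GB → tape 3 (remaining 103 GB)

6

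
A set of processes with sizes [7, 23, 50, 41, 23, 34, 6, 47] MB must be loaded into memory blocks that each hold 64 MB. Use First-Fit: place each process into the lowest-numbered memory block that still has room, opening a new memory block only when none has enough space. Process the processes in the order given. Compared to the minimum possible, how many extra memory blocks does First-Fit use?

First-Fit: [7,23,23,6] [50] [41] [34] [47] → 5 memory blocks.
Total size 231 MB; any packing needs at least ⌈231/64⌉ = 4 memory blocks.
An optimal packing achieves that bound: [50,7,6] [47] [41,23] [34,23] → 4 memory blocks.
Excess: 5 − 4 = 1.

1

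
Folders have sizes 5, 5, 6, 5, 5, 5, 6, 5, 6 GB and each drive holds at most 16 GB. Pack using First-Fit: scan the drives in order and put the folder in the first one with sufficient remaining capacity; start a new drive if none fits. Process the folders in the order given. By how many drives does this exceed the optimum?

1

First-Fit: [5,5,6] [5,5,5] [6,5] [6] → 4 drives.
Total size 48 GB; any packing needs at least ⌈48/16⌉ = 3 drives.
An optimal packing achieves that bound: [6,5,5] [6,5,5] [6,5,5] → 3 drives.
Excess: 4 − 3 = 1.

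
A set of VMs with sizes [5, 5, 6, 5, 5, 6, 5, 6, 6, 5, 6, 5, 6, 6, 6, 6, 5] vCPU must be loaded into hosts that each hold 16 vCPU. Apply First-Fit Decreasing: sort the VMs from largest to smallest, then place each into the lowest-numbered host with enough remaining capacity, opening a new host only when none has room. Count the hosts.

7

Sorted descending: 6, 6, 6, 6, 6, 6, 6, 6, 6, 5, 5, 5, 5, 5, 5, 5, 5.
6 vCPU → host 1 (remaining 10 vCPU)
6 vCPU → host 1 (remaining 4 vCPU)
6 vCPU → host 2 (remaining 10 vCPU)
6 vCPU → host 2 (remaining 4 vCPU)
6 vCPU → host 3 (remaining 10 vCPU)
6 vCPU → host 3 (remaining 4 vCPU)
6 vCPU → host 4 (remaining 10 vCPU)
6 vCPU → host 4 (remaining 4 vCPU)
6 vCPU → host 5 (remaining 10 vCPU)
5 vCPU → host 5 (remaining 5 vCPU)
5 vCPU → host 5 (remaining 0 vCPU)
5 vCPU → host 6 (remaining 11 vCPU)
5 vCPU → host 6 (remaining 6 vCPU)
5 vCPU → host 6 (remaining 1 vCPU)
5 vCPU → host 7 (remaining 11 vCPU)
5 vCPU → host 7 (remaining 6 vCPU)
5 vCPU → host 7 (remaining 1 vCPU)
Final hosts: [6,6] [6,6] [6,6] [6,6] [6,5,5] [5,5,5] [5,5,5].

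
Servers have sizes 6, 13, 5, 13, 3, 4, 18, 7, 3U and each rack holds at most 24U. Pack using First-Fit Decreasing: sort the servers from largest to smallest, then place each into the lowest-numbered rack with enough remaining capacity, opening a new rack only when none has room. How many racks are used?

3

Sorted descending: 18, 13, 13, 7, 6, 5, 4, 3, 3.
18U → rack 1 (remaining 6U)
13U → rack 2 (remaining 11U)
13U → rack 3 (remaining 11U)
7U → rack 2 (remaining 4U)
6U → rack 1 (remaining 0U)
5U → rack 3 (remaining 6U)
4U → rack 2 (remaining 0U)
3U → rack 3 (remaining 3U)
3U → rack 3 (remaining 0U)
Final racks: [18,6] [13,7,4] [13,5,3,3].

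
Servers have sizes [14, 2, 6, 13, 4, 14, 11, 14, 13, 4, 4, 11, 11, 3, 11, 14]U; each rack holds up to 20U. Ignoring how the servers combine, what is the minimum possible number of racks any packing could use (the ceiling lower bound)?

Total size = 14 + 2 + 6 + 13 + 4 + 14 + 11 + 14 + 13 + 4 + 4 + 11 + 11 + 3 + 11 + 14 = 149U.
⌈149 / 20⌉ = 8.

8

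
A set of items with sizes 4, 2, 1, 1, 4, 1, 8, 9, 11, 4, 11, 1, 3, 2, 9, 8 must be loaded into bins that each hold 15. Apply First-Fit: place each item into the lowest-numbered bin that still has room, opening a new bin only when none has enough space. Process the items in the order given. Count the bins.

Put 4 in bin 1; 11 remain.
Put 2 in bin 1; 9 remain.
Put 1 in bin 1; 8 remain.
Put 1 in bin 1; 7 remain.
Put 4 in bin 1; 3 remain.
Put 1 in bin 1; 2 remain.
Put 8 in bin 2; 7 remain.
Put 9 in bin 3; 6 remain.
Put 11 in bin 4; 4 remain.
Put 4 in bin 2; 3 remain.
Put 11 in bin 5; 4 remain.
Put 1 in bin 1; 1 remain.
Put 3 in bin 2; 0 remain.
Put 2 in bin 3; 4 remain.
Put 9 in bin 6; 6 remain.
Put 8 in bin 7; 7 remain.
Final bins: [4,2,1,1,4,1,1] [8,4,3] [9,2] [11] [11] [9] [8].

7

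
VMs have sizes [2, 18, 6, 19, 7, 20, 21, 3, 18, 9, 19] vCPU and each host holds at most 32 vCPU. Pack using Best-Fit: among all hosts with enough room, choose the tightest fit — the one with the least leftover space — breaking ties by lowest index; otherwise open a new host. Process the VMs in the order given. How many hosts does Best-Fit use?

6 hosts

2 vCPU → host 1 (remaining 30 vCPU)
18 vCPU → host 1 (remaining 12 vCPU)
6 vCPU → host 1 (remaining 6 vCPU)
19 vCPU → host 2 (remaining 13 vCPU)
7 vCPU → host 2 (remaining 6 vCPU)
20 vCPU → host 3 (remaining 12 vCPU)
21 vCPU → host 4 (remaining 11 vCPU)
3 vCPU → host 1 (remaining 3 vCPU)
18 vCPU → host 5 (remaining 14 vCPU)
9 vCPU → host 4 (remaining 2 vCPU)
19 vCPU → host 6 (remaining 13 vCPU)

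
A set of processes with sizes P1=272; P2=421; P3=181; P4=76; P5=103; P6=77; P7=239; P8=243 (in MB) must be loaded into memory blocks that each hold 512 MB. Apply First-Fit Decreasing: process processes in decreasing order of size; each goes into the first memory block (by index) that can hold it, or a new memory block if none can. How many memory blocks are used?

Sorted descending: 421, 272, 243, 239, 181, 103, 77, 76.
421 MB → memory block 1 (remaining 91 MB)
272 MB → memory block 2 (remaining 240 MB)
243 MB → memory block 3 (remaining 269 MB)
239 MB → memory block 2 (remaining 1 MB)
181 MB → memory block 3 (remaining 88 MB)
103 MB → memory block 4 (remaining 409 MB)
77 MB → memory block 1 (remaining 14 MB)
76 MB → memory block 3 (remaining 12 MB)
Final memory blocks: [421,77] [272,239] [243,181,76] [103].

4 memory blocks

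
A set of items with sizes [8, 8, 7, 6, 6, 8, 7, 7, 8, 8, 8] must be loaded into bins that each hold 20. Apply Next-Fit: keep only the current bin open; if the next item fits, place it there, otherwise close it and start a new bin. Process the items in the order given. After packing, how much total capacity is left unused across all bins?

8 → bin 1 (remaining 12)
8 → bin 1 (remaining 4)
7 → bin 2 (remaining 13)
6 → bin 2 (remaining 7)
6 → bin 2 (remaining 1)
8 → bin 3 (remaining 12)
7 → bin 3 (remaining 5)
7 → bin 4 (remaining 13)
8 → bin 4 (remaining 5)
8 → bin 5 (remaining 12)
8 → bin 5 (remaining 4)
5 bins × 20 = 100; used 81; unused 19.

19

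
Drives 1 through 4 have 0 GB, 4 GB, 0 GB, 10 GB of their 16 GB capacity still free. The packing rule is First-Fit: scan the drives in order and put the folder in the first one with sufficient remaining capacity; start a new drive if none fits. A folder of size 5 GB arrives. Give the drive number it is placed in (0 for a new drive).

Drives with room: drive 4 (10 GB).
The first with room is drive 4.

4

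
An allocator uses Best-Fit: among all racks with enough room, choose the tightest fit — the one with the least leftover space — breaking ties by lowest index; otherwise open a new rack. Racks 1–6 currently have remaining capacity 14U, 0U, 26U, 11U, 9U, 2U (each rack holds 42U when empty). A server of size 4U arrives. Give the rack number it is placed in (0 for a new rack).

5

Racks with room: rack 1 (14U), rack 3 (26U), rack 4 (11U), rack 5 (9U).
Tightest fit is rack 5 with 9U free.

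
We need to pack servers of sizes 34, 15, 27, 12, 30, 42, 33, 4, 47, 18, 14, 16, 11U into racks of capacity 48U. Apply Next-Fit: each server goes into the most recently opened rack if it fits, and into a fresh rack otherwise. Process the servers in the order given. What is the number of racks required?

Put 34U in rack 1; 14U remain.
Put 15U in rack 2; 33U remain.
Put 27U in rack 2; 6U remain.
Put 12U in rack 3; 36U remain.
Put 30U in rack 3; 6U remain.
Put 42U in rack 4; 6U remain.
Put 33U in rack 5; 15U remain.
Put 4U in rack 5; 11U remain.
Put 47U in rack 6; 1U remain.
Put 18U in rack 7; 30U remain.
Put 14U in rack 7; 16U remain.
Put 16U in rack 7; 0U remain.
Put 11U in rack 8; 37U remain.
Final racks: [34] [15,27] [12,30] [42] [33,4] [47] [18,14,16] [11].

8 racks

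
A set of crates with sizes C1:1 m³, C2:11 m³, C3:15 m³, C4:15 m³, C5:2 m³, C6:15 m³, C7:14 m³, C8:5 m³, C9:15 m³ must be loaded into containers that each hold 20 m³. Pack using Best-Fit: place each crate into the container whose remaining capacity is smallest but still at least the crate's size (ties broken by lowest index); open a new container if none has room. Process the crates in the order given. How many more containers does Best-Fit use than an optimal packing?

0

Best-Fit: [1,11] [15,2] [15,5] [15] [14] [15] → 6 containers.
6 crates exceed 10 m³ (half the capacity), and no two of those can share a container, so at least 6 containers are needed.
So 6 is already optimal.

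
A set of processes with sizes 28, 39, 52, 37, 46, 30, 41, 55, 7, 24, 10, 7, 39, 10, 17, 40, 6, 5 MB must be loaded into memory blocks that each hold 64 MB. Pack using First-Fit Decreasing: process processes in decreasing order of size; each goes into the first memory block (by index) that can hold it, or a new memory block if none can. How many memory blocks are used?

Sorted descending: 55, 52, 46, 41, 40, 39, 39, 37, 30, 28, 24, 17, 10, 10, 7, 7, 6, 5.
memory block 1: place 55 MB, 9 MB left
memory block 2: place 52 MB, 12 MB left
memory block 3: place 46 MB, 18 MB left
memory block 4: place 41 MB, 23 MB left
memory block 5: place 40 MB, 24 MB left
memory block 6: place 39 MB, 25 MB left
memory block 7: place 39 MB, 25 MB left
memory block 8: place 37 MB, 27 MB left
memory block 9: place 30 MB, 34 MB left
memory block 9: place 28 MB, 6 MB left
memory block 5: place 24 MB, 0 MB left
memory block 3: place 17 MB, 1 MB left
memory block 2: place 10 MB, 2 MB left
memory block 4: place 10 MB, 13 MB left
memory block 1: place 7 MB, 2 MB left
memory block 4: place 7 MB, 6 MB left
memory block 4: place 6 MB, 0 MB left
memory block 6: place 5 MB, 20 MB left
Final memory blocks: [55,7] [52,10] [46,17] [41,10,7,6] [40,24] [39,5] [39] [37] [30,28].

9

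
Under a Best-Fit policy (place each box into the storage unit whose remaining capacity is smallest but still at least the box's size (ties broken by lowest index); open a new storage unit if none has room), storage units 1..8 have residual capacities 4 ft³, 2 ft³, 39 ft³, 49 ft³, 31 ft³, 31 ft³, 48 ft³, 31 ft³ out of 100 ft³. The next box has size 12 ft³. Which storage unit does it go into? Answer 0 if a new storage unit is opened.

Storage units with room: storage unit 3 (39 ft³), storage unit 4 (49 ft³), storage unit 5 (31 ft³), storage unit 6 (31 ft³), storage unit 7 (48 ft³), storage unit 8 (31 ft³).
Tightest fit is storage unit 5 with 31 ft³ free.

5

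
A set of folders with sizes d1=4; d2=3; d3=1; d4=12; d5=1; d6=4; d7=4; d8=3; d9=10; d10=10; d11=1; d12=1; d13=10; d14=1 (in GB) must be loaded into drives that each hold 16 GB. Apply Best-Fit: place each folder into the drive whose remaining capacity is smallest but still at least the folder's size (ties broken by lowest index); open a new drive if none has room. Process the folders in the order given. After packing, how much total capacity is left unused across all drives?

15

drive 1: place d1 (4 GB), 12 GB left
drive 1: place d2 (3 GB), 9 GB left
drive 1: place d3 (1 GB), 8 GB left
drive 2: place d4 (12 GB), 4 GB left
drive 2: place d5 (1 GB), 3 GB left
drive 1: place d6 (4 GB), 4 GB left
drive 1: place d7 (4 GB), 0 GB left
drive 2: place d8 (3 GB), 0 GB left
drive 3: place d9 (10 GB), 6 GB left
drive 4: place d10 (10 GB), 6 GB left
drive 3: place d11 (1 GB), 5 GB left
drive 3: place d12 (1 GB), 4 GB left
drive 5: place d13 (10 GB), 6 GB left
drive 3: place d14 (1 GB), 3 GB left
5 drives × 16 GB = 80 GB; used 65 GB; unused 15 GB.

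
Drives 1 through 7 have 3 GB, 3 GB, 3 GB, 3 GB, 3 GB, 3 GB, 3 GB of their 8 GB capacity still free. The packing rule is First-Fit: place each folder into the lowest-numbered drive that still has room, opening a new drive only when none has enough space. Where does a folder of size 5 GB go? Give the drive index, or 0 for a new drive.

No drive has ≥ 5 GB free, so a new drive is opened.

0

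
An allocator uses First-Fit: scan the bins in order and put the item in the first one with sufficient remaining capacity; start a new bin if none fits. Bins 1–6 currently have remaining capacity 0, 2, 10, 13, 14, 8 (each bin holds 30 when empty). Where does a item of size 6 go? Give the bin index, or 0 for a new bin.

3

Bins with room: bin 3 (10), bin 4 (13), bin 5 (14), bin 6 (8).
The first with room is bin 3.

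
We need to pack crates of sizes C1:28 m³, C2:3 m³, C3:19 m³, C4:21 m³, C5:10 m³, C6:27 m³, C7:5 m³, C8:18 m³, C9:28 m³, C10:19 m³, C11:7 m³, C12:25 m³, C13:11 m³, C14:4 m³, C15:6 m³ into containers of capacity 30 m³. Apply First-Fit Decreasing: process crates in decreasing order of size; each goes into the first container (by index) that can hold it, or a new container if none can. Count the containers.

Sorted descending: 28, 28, 27, 25, 21, 19, 19, 18, 11, 10, 7, 6, 5, 4, 3.
container 1: place 28 m³, 2 m³ left
container 2: place 28 m³, 2 m³ left
container 3: place 27 m³, 3 m³ left
container 4: place 25 m³, 5 m³ left
container 5: place 21 m³, 9 m³ left
container 6: place 19 m³, 11 m³ left
container 7: place 19 m³, 11 m³ left
container 8: place 18 m³, 12 m³ left
container 6: place 11 m³, 0 m³ left
container 7: place 10 m³, 1 m³ left
container 5: place 7 m³, 2 m³ left
container 8: place 6 m³, 6 m³ left
container 4: place 5 m³, 0 m³ left
container 8: place 4 m³, 2 m³ left
container 3: place 3 m³, 0 m³ left

8 containers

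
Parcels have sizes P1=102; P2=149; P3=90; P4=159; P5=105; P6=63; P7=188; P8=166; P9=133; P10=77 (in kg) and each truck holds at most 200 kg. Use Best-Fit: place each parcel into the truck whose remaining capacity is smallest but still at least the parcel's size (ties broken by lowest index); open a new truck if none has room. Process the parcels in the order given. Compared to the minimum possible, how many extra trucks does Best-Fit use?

1

Best-Fit: [102,90] [149] [159] [105,63] [188] [166] [133] [77] → 8 trucks.
Total size 1232 kg; any packing needs at least ⌈1232/200⌉ = 7 trucks.
An optimal packing achieves that bound: [188] [166] [159] [149] [133,63] [105,90] [102,77] → 7 trucks.
Excess: 8 − 7 = 1.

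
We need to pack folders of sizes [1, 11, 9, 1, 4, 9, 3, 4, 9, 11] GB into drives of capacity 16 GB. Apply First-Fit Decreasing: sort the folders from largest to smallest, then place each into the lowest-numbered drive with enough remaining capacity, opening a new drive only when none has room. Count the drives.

5 drives

Sorted descending: 11, 11, 9, 9, 9, 4, 4, 3, 1, 1.
drive 1: place 11 GB, 5 GB left
drive 2: place 11 GB, 5 GB left
drive 3: place 9 GB, 7 GB left
drive 4: place 9 GB, 7 GB left
drive 5: place 9 GB, 7 GB left
drive 1: place 4 GB, 1 GB left
drive 2: place 4 GB, 1 GB left
drive 3: place 3 GB, 4 GB left
drive 1: place 1 GB, 0 GB left
drive 2: place 1 GB, 0 GB left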